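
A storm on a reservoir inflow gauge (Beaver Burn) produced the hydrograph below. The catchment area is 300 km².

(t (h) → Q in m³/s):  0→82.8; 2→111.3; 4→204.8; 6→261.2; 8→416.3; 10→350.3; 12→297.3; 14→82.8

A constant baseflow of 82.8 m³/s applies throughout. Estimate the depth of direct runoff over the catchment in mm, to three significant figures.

Direct runoff: 0.0, 28.5, 122.0, 178.4, 333.5, 267.5, 214.5, 0.0 m³/s; ΣQ_DR = 1144 m³/s.
V = ΣQ_DR · Δt = 1144 × 7200 s = 8.240 × 10^6 m³.
Over A = 300 km², depth = V / A = 27.5 mm.

d ≈ 27.5 mm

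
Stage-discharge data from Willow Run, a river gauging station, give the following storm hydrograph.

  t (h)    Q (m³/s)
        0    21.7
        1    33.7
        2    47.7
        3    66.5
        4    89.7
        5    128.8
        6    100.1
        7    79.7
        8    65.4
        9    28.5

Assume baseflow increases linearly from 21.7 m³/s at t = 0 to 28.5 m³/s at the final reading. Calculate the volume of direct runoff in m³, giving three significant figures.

V ≈ 1.48 × 10^6 m³

Direct-runoff ordinates (Q − Q_b): 0.00, 11.24, 24.49, 42.53, 64.98, 103.32, 73.87, 52.71, 37.66, 0.00 m³/s.
ΣQ_DR = 410.8 m³/s.
With Δt = 1 h = 3600 s, V = ΣQ_DR · Δt = 410.8 × 3600 = 1.48 × 10^6 m³.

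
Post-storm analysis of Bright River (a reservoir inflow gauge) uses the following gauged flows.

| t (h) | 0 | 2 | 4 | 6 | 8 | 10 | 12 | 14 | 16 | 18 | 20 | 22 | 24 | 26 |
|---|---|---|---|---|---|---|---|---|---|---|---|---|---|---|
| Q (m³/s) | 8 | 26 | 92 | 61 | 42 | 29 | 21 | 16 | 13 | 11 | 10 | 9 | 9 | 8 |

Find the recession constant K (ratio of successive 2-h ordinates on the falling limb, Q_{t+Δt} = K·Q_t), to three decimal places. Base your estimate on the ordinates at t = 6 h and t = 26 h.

K ≈ 0.816

Using the recession-limb readings at t = 6 h and t = 26 h: Q falls from 61 to 8 m³/s over 10 intervals.
K = (Q₂/Q₁)^(1/10) = (8/61)^(1/10) = 0.816.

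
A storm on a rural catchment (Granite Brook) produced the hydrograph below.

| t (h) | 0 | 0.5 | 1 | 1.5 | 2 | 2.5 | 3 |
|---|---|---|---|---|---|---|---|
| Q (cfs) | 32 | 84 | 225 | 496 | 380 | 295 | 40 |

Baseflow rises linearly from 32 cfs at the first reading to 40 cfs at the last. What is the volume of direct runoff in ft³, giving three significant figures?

Direct-runoff ordinates (Q − Q_b): 0.00, 50.67, 190.33, 460.00, 342.67, 256.33, 0.00 cfs.
ΣQ_DR = 1300 cfs.
With Δt = 0.5 h = 1800 s, V = ΣQ_DR · Δt = 1300 × 1800 = 2.34 × 10^6 ft³.

V ≈ 2.34 × 10^6 ft³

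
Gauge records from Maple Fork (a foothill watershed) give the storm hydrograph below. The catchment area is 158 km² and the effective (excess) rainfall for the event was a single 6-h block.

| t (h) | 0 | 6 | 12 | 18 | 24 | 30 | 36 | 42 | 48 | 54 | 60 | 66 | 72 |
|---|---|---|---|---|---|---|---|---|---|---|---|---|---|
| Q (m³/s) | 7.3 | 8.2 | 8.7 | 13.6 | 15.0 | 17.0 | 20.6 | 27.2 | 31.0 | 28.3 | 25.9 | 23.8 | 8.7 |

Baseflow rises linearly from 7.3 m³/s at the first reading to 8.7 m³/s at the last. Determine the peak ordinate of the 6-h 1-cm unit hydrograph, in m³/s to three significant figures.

Direct runoff: 0.00, 0.78, 1.17, 5.95, 7.23, 9.12, 12.60, 19.08, 22.77, 19.95, 17.43, 15.22, 0.00 m³/s; ΣQ_DR = 131.3 m³/s, peak = 22.77 m³/s.
Runoff depth d = ΣQ_DR·Δt / A = 131.3 × 21600 / (158 km²) = 17.95 mm.
The 1-cm UH is the DRH scaled by (10 mm)/d, so U_p = 22.77 × 10/17.95 = 12.7 m³/s.

U_p ≈ 12.7 m³/s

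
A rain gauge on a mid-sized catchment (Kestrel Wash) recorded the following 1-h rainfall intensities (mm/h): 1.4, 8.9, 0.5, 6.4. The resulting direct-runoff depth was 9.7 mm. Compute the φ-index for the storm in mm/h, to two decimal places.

Only the 2 blocks with intensity above φ contribute runoff: 8.9, 6.4 mm/h.
Σ(I−φ)·Δt = d  ⇒  (8.9+6.4 − 2φ)·1 = 9.7
φ = (15.30 − 9.7/1) / 2 = 2.80 mm/h.

φ ≈ 2.80 mm/h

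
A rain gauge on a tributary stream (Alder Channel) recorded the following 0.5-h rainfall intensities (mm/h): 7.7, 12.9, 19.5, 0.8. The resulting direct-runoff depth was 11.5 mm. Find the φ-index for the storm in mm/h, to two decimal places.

φ ≈ 5.70 mm/h

Only the 3 blocks with intensity above φ contribute runoff: 7.7, 12.9, 19.5 mm/h.
Σ(I−φ)·Δt = d  ⇒  (7.7+12.9+19.5 − 3φ)·0.5 = 11.5
φ = (40.10 − 11.5/0.5) / 3 = 5.70 mm/h.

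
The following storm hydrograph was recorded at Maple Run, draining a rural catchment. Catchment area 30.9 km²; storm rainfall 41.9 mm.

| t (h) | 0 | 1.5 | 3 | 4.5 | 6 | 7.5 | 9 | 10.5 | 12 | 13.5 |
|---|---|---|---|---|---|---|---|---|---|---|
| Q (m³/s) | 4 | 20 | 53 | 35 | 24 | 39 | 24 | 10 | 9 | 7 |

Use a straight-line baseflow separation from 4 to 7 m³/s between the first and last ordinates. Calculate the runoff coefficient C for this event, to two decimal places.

C ≈ 0.71

ΣQ_DR = 170.0 m³/s; V = ΣQ_DR·Δt = 9.180 × 10^5 m³.
Runoff depth d = V / A = 29.71 mm.
C = d / P = 29.71 / 41.9 = 0.71.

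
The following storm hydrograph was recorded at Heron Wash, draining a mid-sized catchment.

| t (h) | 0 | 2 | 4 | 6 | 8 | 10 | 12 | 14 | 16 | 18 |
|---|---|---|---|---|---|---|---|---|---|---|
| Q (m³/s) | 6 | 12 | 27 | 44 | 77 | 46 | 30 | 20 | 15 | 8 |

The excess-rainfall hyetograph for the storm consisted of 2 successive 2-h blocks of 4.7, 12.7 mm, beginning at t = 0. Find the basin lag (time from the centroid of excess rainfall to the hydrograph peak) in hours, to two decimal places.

Centroid of excess rainfall: t_c = Σ P_i·t̄_i / ΣP_i = 2.4598 h (block centres at 1, 3 h).
Hydrograph peak occurs at t = 8 h, so basin lag t_L = 8 − 2.4598 = 5.54 h.

t_L ≈ 5.54 h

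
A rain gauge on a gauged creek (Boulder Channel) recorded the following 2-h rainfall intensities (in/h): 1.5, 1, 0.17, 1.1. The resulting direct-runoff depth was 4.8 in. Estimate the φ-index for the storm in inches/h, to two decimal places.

Only the 3 blocks with intensity above φ contribute runoff: 1.5, 1, 1.1 in/h.
Σ(I−φ)·Δt = d  ⇒  (1.5+1+1.1 − 3φ)·2 = 4.8
φ = (3.600 − 4.8/2) / 3 = 0.40 in/h.

φ ≈ 0.40 in/h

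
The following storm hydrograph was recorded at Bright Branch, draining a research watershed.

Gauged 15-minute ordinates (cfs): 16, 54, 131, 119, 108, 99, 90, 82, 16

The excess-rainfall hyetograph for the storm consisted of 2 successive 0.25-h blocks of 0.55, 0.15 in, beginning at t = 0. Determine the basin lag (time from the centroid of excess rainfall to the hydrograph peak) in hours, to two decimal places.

Centroid of excess rainfall: t_c = Σ P_i·t̄_i / ΣP_i = 0.1786 h (block centres at 0.125, 0.375 h).
Hydrograph peak occurs at t = 0.5 h, so basin lag t_L = 0.5 − 0.1786 = 0.32 h.

t_L ≈ 0.32 h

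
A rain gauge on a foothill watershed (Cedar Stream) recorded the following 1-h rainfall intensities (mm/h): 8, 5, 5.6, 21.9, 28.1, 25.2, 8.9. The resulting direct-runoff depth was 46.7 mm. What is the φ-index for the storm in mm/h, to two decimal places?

Only the 3 blocks with intensity above φ contribute runoff: 21.9, 28.1, 25.2 mm/h.
Σ(I−φ)·Δt = d  ⇒  (21.9+28.1+25.2 − 3φ)·1 = 46.7
φ = (75.20 − 46.7/1) / 3 = 9.50 mm/h.

φ ≈ 9.50 mm/h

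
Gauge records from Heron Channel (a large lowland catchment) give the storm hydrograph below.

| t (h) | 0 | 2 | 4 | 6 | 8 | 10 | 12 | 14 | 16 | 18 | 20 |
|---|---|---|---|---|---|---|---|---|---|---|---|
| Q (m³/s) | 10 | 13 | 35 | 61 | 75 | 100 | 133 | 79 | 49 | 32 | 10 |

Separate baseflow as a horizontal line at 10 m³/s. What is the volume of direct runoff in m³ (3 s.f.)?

Direct-runoff ordinates (Q − Q_b): 0.0, 3.0, 25.0, 51.0, 65.0, 90.0, 123.0, 69.0, 39.0, 22.0, 0.0 m³/s.
ΣQ_DR = 487.0 m³/s.
With Δt = 2 h = 7200 s, V = ΣQ_DR · Δt = 487.0 × 7200 = 3.51 × 10^6 m³.

V ≈ 3.51 × 10^6 m³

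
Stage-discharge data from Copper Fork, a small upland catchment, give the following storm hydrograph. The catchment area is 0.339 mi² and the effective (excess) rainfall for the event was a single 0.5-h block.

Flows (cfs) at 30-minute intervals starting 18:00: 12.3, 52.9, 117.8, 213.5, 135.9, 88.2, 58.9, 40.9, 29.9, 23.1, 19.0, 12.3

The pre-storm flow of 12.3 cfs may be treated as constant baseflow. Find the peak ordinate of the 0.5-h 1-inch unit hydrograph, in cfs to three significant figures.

Direct runoff: 0.0, 40.6, 105.5, 201.2, 123.6, 75.9, 46.6, 28.6, 17.6, 10.8, 6.7, 0.0 cfs; ΣQ_DR = 657.1 cfs, peak = 201.2 cfs.
Runoff depth d = ΣQ_DR·Δt / A = 657.1 × 1800 / (0.339 mi²) = 1.502 in.
The 1-inch UH is the DRH scaled by (1 in)/d, so U_p = 201.2 × 1/1.502 = 134 cfs.

U_p ≈ 134 cfs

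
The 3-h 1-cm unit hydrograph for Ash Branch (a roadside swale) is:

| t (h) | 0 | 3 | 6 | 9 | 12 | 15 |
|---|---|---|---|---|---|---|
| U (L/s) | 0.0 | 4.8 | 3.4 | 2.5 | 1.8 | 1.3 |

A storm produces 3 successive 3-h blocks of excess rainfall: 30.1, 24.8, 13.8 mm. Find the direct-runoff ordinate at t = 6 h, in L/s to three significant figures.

By discrete convolution, Q_j = Σ (P_i / 10 mm) · U_{j−i}.
At t = 6 h (j=2): Q = (30.1/10)·3.4 + (24.8/10)·4.8 + (13.8/10)·0.0 = 22.1 L/s.

Q ≈ 22.1 L/s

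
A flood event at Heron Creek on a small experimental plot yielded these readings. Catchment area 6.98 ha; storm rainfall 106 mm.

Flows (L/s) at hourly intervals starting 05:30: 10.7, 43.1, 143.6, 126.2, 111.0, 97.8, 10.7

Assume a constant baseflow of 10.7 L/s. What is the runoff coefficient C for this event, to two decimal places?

ΣQ_DR = 468.2 L/s; V = ΣQ_DR·Δt = 1.686 × 10^6 L.
Runoff depth d = V / A = 24.15 mm.
C = d / P = 24.15 / 106 = 0.23.

C ≈ 0.23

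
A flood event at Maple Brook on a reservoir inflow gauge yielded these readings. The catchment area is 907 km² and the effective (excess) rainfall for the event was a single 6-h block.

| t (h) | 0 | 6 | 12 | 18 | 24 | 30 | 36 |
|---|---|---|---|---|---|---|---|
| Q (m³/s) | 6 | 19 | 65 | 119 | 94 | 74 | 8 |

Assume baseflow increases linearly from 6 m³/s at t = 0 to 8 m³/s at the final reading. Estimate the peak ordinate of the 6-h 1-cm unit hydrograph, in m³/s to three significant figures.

U_p ≈ 140 m³/s

Direct runoff: 0.00, 12.67, 58.33, 112.00, 86.67, 66.33, 0.00 m³/s; ΣQ_DR = 336.0 m³/s, peak = 112.00 m³/s.
Runoff depth d = ΣQ_DR·Δt / A = 336.0 × 21600 / (907 km²) = 8.002 mm.
The 1-cm UH is the DRH scaled by (10 mm)/d, so U_p = 112.00 × 10/8.002 = 140 m³/s.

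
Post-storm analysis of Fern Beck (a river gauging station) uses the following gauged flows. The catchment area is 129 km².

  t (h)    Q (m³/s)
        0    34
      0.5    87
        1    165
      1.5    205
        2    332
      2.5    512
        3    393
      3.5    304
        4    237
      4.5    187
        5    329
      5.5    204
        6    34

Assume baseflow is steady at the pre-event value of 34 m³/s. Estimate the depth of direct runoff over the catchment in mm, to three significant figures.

d ≈ 36.0 mm

Direct runoff: 0.0, 53.0, 131.0, 171.0, 298.0, 478.0, 359.0, 270.0, 203.0, 153.0, 295.0, 170.0, 0.0 m³/s; ΣQ_DR = 2581 m³/s.
V = ΣQ_DR · Δt = 2581 × 1800 s = 4.646 × 10^6 m³.
Over A = 129 km², depth = V / A = 36.0 mm.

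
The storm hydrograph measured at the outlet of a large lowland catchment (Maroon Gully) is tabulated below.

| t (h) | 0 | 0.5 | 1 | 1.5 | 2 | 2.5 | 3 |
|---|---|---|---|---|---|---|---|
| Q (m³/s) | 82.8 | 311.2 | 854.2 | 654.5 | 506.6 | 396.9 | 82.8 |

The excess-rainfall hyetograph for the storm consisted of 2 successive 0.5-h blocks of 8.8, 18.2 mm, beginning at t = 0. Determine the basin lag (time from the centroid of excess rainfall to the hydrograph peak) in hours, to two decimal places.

t_L ≈ 0.41 h

Centroid of excess rainfall: t_c = Σ P_i·t̄_i / ΣP_i = 0.5870 h (block centres at 0.25, 0.75 h).
Hydrograph peak occurs at t = 1 h, so basin lag t_L = 1 − 0.5870 = 0.41 h.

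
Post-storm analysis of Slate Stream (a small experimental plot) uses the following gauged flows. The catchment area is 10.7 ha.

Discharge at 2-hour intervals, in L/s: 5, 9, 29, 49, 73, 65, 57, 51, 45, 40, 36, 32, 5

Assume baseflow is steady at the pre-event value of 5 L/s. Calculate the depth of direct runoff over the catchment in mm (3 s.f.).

Direct runoff: 0.0, 4.0, 24.0, 44.0, 68.0, 60.0, 52.0, 46.0, 40.0, 35.0, 31.0, 27.0, 0.0 L/s; ΣQ_DR = 431.0 L/s.
V = ΣQ_DR · Δt = 431.0 × 7200 s = 3.103 × 10^6 L.
Over A = 10.7 ha, depth = V / A = 29.0 mm.

d ≈ 29.0 mm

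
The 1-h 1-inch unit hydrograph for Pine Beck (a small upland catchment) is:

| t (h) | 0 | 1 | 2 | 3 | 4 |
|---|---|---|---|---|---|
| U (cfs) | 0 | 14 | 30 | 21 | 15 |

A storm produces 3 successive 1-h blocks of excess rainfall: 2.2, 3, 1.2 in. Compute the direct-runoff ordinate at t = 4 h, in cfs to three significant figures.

Q ≈ 132 cfs

By discrete convolution, Q_j = Σ (P_i / 1 in) · U_{j−i}.
At t = 4 h (j=4): Q = (2.2/1)·15 + (3/1)·21 + (1.2/1)·30 = 132 cfs.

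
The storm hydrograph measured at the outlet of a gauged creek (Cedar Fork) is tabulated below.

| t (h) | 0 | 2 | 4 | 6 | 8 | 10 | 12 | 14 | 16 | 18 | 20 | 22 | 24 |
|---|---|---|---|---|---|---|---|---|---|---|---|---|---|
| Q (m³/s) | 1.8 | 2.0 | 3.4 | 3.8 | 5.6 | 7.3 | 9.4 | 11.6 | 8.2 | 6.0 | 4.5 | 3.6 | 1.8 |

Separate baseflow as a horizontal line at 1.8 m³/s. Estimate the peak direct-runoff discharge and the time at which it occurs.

Subtracting baseflow gives direct-runoff ordinates: 0.0, 0.2, 1.6, 2.0, 3.8, 5.5, 7.6, 9.8, 6.4, 4.2, 2.7, 1.8, 0.0 m³/s.
The maximum is 9.8 m³/s, occurring at the reading for t = 14 h.

Q_p = 9.8 m³/s at t = 14 h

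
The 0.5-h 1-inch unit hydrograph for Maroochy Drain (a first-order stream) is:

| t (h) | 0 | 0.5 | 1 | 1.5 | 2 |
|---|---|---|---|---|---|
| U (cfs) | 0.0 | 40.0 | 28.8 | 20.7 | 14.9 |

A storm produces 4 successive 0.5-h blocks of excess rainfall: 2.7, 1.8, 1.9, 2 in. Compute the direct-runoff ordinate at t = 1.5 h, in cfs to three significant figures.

Q ≈ 184 cfs

By discrete convolution, Q_j = Σ (P_i / 1 in) · U_{j−i}.
At t = 1.5 h (j=3): Q = (2.7/1)·20.7 + (1.8/1)·28.8 + (1.9/1)·40.0 + (2/1)·0.0 = 184 cfs.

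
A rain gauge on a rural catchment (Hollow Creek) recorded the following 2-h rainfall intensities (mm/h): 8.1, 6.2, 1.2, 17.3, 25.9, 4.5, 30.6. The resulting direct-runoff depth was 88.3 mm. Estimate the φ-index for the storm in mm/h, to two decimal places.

φ ≈ 9.88 mm/h

Only the 3 blocks with intensity above φ contribute runoff: 17.3, 25.9, 30.6 mm/h.
Σ(I−φ)·Δt = d  ⇒  (17.3+25.9+30.6 − 3φ)·2 = 88.3
φ = (73.80 − 88.3/2) / 3 = 9.88 mm/h.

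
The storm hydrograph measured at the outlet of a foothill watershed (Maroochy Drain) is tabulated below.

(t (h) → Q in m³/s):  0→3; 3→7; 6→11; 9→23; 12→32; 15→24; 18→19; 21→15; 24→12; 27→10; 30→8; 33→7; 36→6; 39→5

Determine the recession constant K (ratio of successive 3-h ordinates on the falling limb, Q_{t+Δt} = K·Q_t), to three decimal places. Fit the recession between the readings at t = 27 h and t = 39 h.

Using the recession-limb readings at t = 27 h and t = 39 h: Q falls from 10 to 5 m³/s over 4 intervals.
K = (Q₂/Q₁)^(1/4) = (5/10)^(1/4) = 0.841.

K ≈ 0.841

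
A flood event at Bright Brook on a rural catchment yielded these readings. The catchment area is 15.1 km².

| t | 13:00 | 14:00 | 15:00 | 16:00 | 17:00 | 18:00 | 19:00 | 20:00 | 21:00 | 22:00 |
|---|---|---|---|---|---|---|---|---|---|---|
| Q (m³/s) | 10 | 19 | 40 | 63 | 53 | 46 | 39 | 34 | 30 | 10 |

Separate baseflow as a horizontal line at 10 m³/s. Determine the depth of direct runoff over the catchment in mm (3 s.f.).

d ≈ 58.2 mm

Direct runoff: 0.0, 9.0, 30.0, 53.0, 43.0, 36.0, 29.0, 24.0, 20.0, 0.0 m³/s; ΣQ_DR = 244.0 m³/s.
V = ΣQ_DR · Δt = 244.0 × 3600 s = 8.784 × 10^5 m³.
Over A = 15.1 km², depth = V / A = 58.2 mm.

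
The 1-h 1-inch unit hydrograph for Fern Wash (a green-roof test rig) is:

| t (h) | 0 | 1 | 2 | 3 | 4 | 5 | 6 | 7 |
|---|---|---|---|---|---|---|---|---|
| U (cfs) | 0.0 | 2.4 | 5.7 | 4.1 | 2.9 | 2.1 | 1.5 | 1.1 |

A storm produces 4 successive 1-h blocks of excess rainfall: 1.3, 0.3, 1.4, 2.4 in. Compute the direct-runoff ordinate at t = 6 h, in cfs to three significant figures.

Q ≈ 16.5 cfs

By discrete convolution, Q_j = Σ (P_i / 1 in) · U_{j−i}.
At t = 6 h (j=6): Q = (1.3/1)·1.5 + (0.3/1)·2.1 + (1.4/1)·2.9 + (2.4/1)·4.1 = 16.5 cfs.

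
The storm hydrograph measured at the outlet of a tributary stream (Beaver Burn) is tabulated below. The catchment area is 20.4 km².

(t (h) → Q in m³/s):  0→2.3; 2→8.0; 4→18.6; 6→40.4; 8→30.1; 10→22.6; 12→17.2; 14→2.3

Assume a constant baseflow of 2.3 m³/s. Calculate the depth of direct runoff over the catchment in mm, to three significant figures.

d ≈ 43.4 mm

Direct runoff: 0.0, 5.7, 16.3, 38.1, 27.8, 20.3, 14.9, 0.0 m³/s; ΣQ_DR = 123.1 m³/s.
V = ΣQ_DR · Δt = 123.1 × 7200 s = 8.863 × 10^5 m³.
Over A = 20.4 km², depth = V / A = 43.4 mm.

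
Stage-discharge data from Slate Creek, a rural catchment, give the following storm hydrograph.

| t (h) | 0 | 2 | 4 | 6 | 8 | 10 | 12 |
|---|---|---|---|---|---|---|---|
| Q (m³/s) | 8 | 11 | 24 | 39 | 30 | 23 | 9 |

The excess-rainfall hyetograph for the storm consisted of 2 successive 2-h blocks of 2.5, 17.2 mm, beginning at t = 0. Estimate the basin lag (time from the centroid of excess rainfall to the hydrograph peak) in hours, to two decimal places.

t_L ≈ 3.25 h

Centroid of excess rainfall: t_c = Σ P_i·t̄_i / ΣP_i = 2.7462 h (block centres at 1, 3 h).
Hydrograph peak occurs at t = 6 h, so basin lag t_L = 6 − 2.7462 = 3.25 h.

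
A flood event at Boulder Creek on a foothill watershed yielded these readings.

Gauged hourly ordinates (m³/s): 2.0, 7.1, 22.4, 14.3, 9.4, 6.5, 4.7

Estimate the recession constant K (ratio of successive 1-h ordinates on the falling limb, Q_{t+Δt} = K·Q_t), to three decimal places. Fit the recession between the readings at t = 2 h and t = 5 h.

K ≈ 0.662

Using the recession-limb readings at t = 2 h and t = 5 h: Q falls from 22.4 to 6.5 m³/s over 3 intervals.
K = (Q₂/Q₁)^(1/3) = (6.5/22.4)^(1/3) = 0.662.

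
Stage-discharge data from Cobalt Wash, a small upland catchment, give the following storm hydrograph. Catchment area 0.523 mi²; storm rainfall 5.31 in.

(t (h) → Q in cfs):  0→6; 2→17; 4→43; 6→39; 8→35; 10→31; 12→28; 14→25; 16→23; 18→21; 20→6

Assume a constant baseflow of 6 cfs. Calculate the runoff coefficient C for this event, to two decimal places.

C ≈ 0.23

ΣQ_DR = 208.0 cfs; V = ΣQ_DR·Δt = 1.498 × 10^6 ft³.
Runoff depth d = V / A = 1.233 in.
C = d / P = 1.233 / 5.31 = 0.23.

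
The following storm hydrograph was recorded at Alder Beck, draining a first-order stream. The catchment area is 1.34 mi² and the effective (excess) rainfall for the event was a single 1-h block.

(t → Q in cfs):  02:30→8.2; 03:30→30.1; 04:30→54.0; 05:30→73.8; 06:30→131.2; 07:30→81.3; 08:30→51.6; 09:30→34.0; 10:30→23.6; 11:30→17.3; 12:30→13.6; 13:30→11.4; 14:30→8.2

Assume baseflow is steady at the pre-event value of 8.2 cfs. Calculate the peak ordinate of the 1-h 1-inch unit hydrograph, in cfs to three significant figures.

U_p ≈ 246 cfs

Direct runoff: 0.0, 21.9, 45.8, 65.6, 123.0, 73.1, 43.4, 25.8, 15.4, 9.1, 5.4, 3.2, 0.0 cfs; ΣQ_DR = 431.7 cfs, peak = 123.0 cfs.
Runoff depth d = ΣQ_DR·Δt / A = 431.7 × 3600 / (1.34 mi²) = 0.4992 in.
The 1-inch UH is the DRH scaled by (1 in)/d, so U_p = 123.0 × 1/0.4992 = 246 cfs.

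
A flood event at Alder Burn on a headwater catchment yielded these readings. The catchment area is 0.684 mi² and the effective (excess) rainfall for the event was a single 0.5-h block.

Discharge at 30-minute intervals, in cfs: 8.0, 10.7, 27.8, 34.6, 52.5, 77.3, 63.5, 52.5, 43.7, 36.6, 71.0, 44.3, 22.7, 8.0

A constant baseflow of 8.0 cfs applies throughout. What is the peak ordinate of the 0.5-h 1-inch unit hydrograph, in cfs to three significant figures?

U_p ≈ 139 cfs

Direct runoff: 0.0, 2.7, 19.8, 26.6, 44.5, 69.3, 55.5, 44.5, 35.7, 28.6, 63.0, 36.3, 14.7, 0.0 cfs; ΣQ_DR = 441.2 cfs, peak = 69.3 cfs.
Runoff depth d = ΣQ_DR·Δt / A = 441.2 × 1800 / (0.684 mi²) = 0.4998 in.
The 1-inch UH is the DRH scaled by (1 in)/d, so U_p = 69.3 × 1/0.4998 = 139 cfs.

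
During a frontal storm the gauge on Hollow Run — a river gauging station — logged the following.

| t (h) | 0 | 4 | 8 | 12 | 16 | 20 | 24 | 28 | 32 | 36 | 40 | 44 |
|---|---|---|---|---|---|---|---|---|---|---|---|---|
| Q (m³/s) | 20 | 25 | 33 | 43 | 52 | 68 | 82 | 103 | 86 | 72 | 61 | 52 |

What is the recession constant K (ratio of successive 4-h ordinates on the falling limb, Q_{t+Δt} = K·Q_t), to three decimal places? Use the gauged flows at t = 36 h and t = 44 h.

K ≈ 0.850

Using the recession-limb readings at t = 36 h and t = 44 h: Q falls from 72 to 52 m³/s over 2 intervals.
K = (Q₂/Q₁)^(1/2) = (52/72)^(1/2) = 0.850.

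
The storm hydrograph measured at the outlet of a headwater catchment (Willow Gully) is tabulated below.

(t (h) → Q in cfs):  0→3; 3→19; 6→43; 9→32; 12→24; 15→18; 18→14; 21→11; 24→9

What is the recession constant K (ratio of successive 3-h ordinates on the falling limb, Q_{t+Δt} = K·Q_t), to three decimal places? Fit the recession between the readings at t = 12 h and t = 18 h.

Using the recession-limb readings at t = 12 h and t = 18 h: Q falls from 24 to 14 cfs over 2 intervals.
K = (Q₂/Q₁)^(1/2) = (14/24)^(1/2) = 0.764.

K ≈ 0.764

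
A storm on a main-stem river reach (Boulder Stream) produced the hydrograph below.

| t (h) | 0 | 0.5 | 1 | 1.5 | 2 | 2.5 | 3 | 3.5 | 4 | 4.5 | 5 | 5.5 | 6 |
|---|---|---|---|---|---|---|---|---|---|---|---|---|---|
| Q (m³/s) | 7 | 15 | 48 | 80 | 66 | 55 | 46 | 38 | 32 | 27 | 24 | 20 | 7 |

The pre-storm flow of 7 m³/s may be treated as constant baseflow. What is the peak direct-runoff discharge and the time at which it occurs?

Q_p = 73.0 m³/s at t = 1.5 h

Subtracting baseflow gives direct-runoff ordinates: 0.0, 8.0, 41.0, 73.0, 59.0, 48.0, 39.0, 31.0, 25.0, 20.0, 17.0, 13.0, 0.0 m³/s.
The maximum is 73.0 m³/s, occurring at the reading for t = 1.5 h.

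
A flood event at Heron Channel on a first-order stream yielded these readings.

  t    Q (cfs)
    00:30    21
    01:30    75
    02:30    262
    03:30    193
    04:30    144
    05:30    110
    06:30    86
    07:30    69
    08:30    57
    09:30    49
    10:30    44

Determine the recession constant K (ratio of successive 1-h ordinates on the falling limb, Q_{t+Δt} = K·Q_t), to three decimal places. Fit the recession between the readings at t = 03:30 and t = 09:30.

Using the recession-limb readings at t = 03:30 and t = 09:30: Q falls from 193 to 49 cfs over 6 intervals.
K = (Q₂/Q₁)^(1/6) = (49/193)^(1/6) = 0.796.

K ≈ 0.796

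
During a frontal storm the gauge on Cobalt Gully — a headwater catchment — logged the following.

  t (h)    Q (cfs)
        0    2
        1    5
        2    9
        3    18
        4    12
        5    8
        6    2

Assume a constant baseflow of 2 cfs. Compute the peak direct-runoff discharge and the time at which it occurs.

Q_p = 16.0 cfs at t = 3 h

Subtracting baseflow gives direct-runoff ordinates: 0.0, 3.0, 7.0, 16.0, 10.0, 6.0, 0.0 cfs.
The maximum is 16.0 cfs, occurring at the reading for t = 3 h.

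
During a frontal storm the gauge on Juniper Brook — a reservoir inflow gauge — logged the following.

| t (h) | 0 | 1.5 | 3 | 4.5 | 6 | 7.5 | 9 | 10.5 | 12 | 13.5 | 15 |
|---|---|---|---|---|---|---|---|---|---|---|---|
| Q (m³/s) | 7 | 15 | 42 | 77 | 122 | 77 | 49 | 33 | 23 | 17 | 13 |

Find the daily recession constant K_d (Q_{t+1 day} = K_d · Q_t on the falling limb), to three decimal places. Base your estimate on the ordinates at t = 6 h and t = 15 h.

Between t = 6 h and t = 15 h the flow falls from 122 to 13 m³/s over 6×1.5 h = 9 h.
Per-interval ratio K = (13/122)^(1/6) = 0.6885; K_d = K^(24/1.5) = 0.003.

K_d ≈ 0.003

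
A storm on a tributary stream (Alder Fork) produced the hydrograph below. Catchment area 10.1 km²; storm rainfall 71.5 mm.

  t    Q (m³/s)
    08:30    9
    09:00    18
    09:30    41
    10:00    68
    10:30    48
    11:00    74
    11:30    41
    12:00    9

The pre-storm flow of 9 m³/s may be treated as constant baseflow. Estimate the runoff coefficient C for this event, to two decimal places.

ΣQ_DR = 236.0 m³/s; V = ΣQ_DR·Δt = 4.248 × 10^5 m³.
Runoff depth d = V / A = 42.06 mm.
C = d / P = 42.06 / 71.5 = 0.59.

C ≈ 0.59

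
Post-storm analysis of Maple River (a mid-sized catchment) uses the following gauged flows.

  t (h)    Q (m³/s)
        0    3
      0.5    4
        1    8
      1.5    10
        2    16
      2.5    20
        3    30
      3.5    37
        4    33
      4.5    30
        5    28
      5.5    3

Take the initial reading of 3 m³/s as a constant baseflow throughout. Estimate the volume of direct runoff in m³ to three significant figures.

V ≈ 3.35 × 10^5 m³

Direct-runoff ordinates (Q − Q_b): 0.0, 1.0, 5.0, 7.0, 13.0, 17.0, 27.0, 34.0, 30.0, 27.0, 25.0, 0.0 m³/s.
ΣQ_DR = 186.0 m³/s.
With Δt = 0.5 h = 1800 s, V = ΣQ_DR · Δt = 186.0 × 1800 = 3.35 × 10^5 m³.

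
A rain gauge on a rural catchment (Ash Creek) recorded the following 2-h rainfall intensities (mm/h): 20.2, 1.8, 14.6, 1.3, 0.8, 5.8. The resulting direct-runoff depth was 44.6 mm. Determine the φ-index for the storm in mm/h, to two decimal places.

Only the 2 blocks with intensity above φ contribute runoff: 20.2, 14.6 mm/h.
Σ(I−φ)·Δt = d  ⇒  (20.2+14.6 − 2φ)·2 = 44.6
φ = (34.80 − 44.6/2) / 2 = 6.25 mm/h.

φ ≈ 6.25 mm/h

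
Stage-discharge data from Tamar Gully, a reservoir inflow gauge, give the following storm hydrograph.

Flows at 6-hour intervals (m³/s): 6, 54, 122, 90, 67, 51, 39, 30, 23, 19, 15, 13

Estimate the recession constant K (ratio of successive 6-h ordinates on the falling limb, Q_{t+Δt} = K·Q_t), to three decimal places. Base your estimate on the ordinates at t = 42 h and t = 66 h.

Using the recession-limb readings at t = 42 h and t = 66 h: Q falls from 30 to 13 m³/s over 4 intervals.
K = (Q₂/Q₁)^(1/4) = (13/30)^(1/4) = 0.811.

K ≈ 0.811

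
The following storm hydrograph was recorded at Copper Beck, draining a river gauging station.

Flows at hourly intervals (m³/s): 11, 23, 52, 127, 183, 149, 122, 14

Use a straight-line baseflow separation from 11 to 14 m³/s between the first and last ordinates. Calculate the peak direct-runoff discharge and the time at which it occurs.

Subtracting baseflow gives direct-runoff ordinates: 0.00, 11.57, 40.14, 114.71, 170.29, 135.86, 108.43, 0.00 m³/s.
The maximum is 170.29 m³/s, occurring at the reading for t = 4 h.

Q_p = 170.29 m³/s at t = 4 h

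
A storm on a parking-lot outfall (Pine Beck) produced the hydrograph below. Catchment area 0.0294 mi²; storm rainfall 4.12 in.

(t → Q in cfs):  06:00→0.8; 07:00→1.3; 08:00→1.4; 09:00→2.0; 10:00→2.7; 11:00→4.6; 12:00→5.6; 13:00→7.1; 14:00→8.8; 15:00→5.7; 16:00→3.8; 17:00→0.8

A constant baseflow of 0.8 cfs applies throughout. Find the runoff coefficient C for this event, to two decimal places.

C ≈ 0.45

ΣQ_DR = 35.00 cfs; V = ΣQ_DR·Δt = 1.260 × 10^5 ft³.
Runoff depth d = V / A = 1.845 in.
C = d / P = 1.845 / 4.12 = 0.45.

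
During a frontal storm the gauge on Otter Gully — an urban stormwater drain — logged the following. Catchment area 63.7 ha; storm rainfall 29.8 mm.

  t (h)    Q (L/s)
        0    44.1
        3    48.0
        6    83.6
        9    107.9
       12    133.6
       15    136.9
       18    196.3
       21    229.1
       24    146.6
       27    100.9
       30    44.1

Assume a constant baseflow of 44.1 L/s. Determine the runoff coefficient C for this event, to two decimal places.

C ≈ 0.45

ΣQ_DR = 786.0 L/s; V = ΣQ_DR·Δt = 8.489 × 10^6 L.
Runoff depth d = V / A = 13.33 mm.
C = d / P = 13.33 / 29.8 = 0.45.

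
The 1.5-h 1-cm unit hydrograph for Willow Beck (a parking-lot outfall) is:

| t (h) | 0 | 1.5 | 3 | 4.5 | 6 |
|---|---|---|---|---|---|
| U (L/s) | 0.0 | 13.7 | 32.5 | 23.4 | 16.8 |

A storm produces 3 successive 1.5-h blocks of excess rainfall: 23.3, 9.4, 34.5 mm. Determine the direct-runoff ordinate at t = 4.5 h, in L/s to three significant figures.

Q ≈ 132 L/s

By discrete convolution, Q_j = Σ (P_i / 10 mm) · U_{j−i}.
At t = 4.5 h (j=3): Q = (23.3/10)·23.4 + (9.4/10)·32.5 + (34.5/10)·13.7 = 132 L/s.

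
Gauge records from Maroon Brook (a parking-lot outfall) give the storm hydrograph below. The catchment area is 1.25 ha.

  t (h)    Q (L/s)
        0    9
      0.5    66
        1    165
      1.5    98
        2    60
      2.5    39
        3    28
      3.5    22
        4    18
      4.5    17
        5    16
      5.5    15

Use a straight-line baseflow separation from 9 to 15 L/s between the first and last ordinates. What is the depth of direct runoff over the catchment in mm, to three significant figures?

d ≈ 58.9 mm

Direct runoff: 0.00, 56.45, 154.91, 87.36, 48.82, 27.27, 15.73, 9.18, 4.64, 3.09, 1.55, 0.00 L/s; ΣQ_DR = 409.0 L/s.
V = ΣQ_DR · Δt = 409.0 × 1800 s = 7.362 × 10^5 L.
Over A = 1.25 ha, depth = V / A = 58.9 mm.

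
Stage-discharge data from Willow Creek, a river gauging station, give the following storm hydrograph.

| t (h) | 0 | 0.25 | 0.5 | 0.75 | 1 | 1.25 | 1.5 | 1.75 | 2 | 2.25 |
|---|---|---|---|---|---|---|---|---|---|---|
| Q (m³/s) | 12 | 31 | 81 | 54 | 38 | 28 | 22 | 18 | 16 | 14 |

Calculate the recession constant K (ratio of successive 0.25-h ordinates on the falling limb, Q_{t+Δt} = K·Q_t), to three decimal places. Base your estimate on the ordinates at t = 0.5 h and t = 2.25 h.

Using the recession-limb readings at t = 0.5 h and t = 2.25 h: Q falls from 81 to 14 m³/s over 7 intervals.
K = (Q₂/Q₁)^(1/7) = (14/81)^(1/7) = 0.778.

K ≈ 0.778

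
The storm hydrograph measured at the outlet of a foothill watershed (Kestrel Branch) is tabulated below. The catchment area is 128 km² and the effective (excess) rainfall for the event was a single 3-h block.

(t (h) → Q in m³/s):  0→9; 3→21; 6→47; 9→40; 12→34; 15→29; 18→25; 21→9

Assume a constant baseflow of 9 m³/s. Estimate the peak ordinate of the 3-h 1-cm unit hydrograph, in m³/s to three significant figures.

Direct runoff: 0.0, 12.0, 38.0, 31.0, 25.0, 20.0, 16.0, 0.0 m³/s; ΣQ_DR = 142.0 m³/s, peak = 38.0 m³/s.
Runoff depth d = ΣQ_DR·Δt / A = 142.0 × 10800 / (128 km²) = 11.98 mm.
The 1-cm UH is the DRH scaled by (10 mm)/d, so U_p = 38.0 × 10/11.98 = 31.7 m³/s.

U_p ≈ 31.7 m³/s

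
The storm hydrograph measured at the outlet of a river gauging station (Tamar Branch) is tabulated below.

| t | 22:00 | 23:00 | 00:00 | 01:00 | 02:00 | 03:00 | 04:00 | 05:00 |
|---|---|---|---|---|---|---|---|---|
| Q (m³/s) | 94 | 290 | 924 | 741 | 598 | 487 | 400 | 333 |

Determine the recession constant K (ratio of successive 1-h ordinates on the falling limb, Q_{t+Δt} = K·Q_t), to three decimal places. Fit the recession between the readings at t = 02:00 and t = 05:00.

Using the recession-limb readings at t = 02:00 and t = 05:00: Q falls from 598 to 333 m³/s over 3 intervals.
K = (Q₂/Q₁)^(1/3) = (333/598)^(1/3) = 0.823.

K ≈ 0.823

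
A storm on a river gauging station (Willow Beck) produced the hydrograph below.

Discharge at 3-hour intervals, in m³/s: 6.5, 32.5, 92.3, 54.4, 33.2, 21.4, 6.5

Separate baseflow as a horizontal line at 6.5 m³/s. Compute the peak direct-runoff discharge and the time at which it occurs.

Subtracting baseflow gives direct-runoff ordinates: 0.0, 26.0, 85.8, 47.9, 26.7, 14.9, 0.0 m³/s.
The maximum is 85.8 m³/s, occurring at the reading for t = 6 h.

Q_p = 85.8 m³/s at t = 6 h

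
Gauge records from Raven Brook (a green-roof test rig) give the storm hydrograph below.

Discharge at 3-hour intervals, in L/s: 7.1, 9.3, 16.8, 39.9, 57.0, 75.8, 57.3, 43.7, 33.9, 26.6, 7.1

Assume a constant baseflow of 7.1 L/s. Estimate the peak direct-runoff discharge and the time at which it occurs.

Subtracting baseflow gives direct-runoff ordinates: 0.0, 2.2, 9.7, 32.8, 49.9, 68.7, 50.2, 36.6, 26.8, 19.5, 0.0 L/s.
The maximum is 68.7 L/s, occurring at the reading for t = 15 h.

Q_p = 68.7 L/s at t = 15 h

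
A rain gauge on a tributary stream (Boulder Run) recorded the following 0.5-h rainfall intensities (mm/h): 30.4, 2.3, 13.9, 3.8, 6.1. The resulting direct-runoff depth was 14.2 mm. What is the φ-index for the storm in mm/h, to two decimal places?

φ ≈ 7.95 mm/h

Only the 2 blocks with intensity above φ contribute runoff: 30.4, 13.9 mm/h.
Σ(I−φ)·Δt = d  ⇒  (30.4+13.9 − 2φ)·0.5 = 14.2
φ = (44.30 − 14.2/0.5) / 2 = 7.95 mm/h.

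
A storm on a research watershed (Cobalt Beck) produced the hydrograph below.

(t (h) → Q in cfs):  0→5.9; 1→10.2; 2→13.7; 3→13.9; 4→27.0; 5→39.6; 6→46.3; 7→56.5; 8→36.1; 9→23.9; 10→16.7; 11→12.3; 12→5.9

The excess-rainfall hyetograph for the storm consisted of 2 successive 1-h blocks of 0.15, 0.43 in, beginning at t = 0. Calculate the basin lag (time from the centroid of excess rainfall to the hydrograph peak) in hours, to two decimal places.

Centroid of excess rainfall: t_c = Σ P_i·t̄_i / ΣP_i = 1.2414 h (block centres at 0.5, 1.5 h).
Hydrograph peak occurs at t = 7 h, so basin lag t_L = 7 − 1.2414 = 5.76 h.

t_L ≈ 5.76 h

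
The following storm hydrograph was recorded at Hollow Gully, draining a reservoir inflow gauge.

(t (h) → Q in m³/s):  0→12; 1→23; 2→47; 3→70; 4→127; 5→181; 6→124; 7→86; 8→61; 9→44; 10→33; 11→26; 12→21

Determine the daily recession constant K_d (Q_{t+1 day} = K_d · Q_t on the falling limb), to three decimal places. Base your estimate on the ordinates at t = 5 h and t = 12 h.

K_d ≈ 0.001

Between t = 5 h and t = 12 h the flow falls from 181 to 21 m³/s over 7×1 h = 7 h.
Per-interval ratio K = (21/181)^(1/7) = 0.7351; K_d = K^(24/1) = 0.001.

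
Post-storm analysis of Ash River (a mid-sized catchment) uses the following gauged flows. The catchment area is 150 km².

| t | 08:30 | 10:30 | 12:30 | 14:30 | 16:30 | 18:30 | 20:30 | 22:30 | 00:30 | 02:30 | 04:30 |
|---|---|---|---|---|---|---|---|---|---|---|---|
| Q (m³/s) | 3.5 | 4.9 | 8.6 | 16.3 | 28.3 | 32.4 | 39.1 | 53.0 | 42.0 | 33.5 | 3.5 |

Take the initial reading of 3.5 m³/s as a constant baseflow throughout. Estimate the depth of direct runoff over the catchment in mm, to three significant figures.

Direct runoff: 0.0, 1.4, 5.1, 12.8, 24.8, 28.9, 35.6, 49.5, 38.5, 30.0, 0.0 m³/s; ΣQ_DR = 226.6 m³/s.
V = ΣQ_DR · Δt = 226.6 × 7200 s = 1.632 × 10^6 m³.
Over A = 150 km², depth = V / A = 10.9 mm.

d ≈ 10.9 mm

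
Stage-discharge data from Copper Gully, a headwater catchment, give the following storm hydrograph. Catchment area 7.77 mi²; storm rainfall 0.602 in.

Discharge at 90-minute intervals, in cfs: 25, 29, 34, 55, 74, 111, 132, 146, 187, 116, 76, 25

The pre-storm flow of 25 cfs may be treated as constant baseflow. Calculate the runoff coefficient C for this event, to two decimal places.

ΣQ_DR = 710.0 cfs; V = ΣQ_DR·Δt = 3.834 × 10^6 ft³.
Runoff depth d = V / A = 0.2124 in.
C = d / P = 0.2124 / 0.602 = 0.35.

C ≈ 0.35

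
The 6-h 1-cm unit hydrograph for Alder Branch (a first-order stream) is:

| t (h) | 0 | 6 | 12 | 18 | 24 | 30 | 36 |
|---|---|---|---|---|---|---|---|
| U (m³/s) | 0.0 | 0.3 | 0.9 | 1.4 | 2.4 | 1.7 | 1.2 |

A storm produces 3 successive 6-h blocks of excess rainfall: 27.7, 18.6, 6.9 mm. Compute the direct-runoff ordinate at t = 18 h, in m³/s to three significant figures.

By discrete convolution, Q_j = Σ (P_i / 10 mm) · U_{j−i}.
At t = 18 h (j=3): Q = (27.7/10)·1.4 + (18.6/10)·0.9 + (6.9/10)·0.3 = 5.76 m³/s.

Q ≈ 5.76 m³/s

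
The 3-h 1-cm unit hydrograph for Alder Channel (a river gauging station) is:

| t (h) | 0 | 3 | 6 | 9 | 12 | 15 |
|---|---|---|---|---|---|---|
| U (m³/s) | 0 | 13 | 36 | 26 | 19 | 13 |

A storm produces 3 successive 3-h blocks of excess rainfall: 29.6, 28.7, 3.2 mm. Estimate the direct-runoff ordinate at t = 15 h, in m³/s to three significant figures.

Q ≈ 101 m³/s

By discrete convolution, Q_j = Σ (P_i / 10 mm) · U_{j−i}.
At t = 15 h (j=5): Q = (29.6/10)·13 + (28.7/10)·19 + (3.2/10)·26 = 101 m³/s.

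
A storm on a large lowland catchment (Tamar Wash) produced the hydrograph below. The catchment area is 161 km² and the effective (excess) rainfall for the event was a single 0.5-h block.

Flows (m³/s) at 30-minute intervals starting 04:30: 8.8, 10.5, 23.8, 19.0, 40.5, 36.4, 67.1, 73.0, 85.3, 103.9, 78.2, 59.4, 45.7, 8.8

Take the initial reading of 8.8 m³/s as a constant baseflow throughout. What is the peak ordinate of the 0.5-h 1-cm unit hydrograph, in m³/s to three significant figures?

U_p ≈ 158 m³/s

Direct runoff: 0.0, 1.7, 15.0, 10.2, 31.7, 27.6, 58.3, 64.2, 76.5, 95.1, 69.4, 50.6, 36.9, 0.0 m³/s; ΣQ_DR = 537.2 m³/s, peak = 95.1 m³/s.
Runoff depth d = ΣQ_DR·Δt / A = 537.2 × 1800 / (161 km²) = 6.006 mm.
The 1-cm UH is the DRH scaled by (10 mm)/d, so U_p = 95.1 × 10/6.006 = 158 m³/s.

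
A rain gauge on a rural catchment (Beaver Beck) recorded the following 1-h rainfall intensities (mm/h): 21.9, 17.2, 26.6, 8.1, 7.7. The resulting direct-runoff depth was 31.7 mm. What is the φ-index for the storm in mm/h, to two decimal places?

Only the 3 blocks with intensity above φ contribute runoff: 21.9, 17.2, 26.6 mm/h.
Σ(I−φ)·Δt = d  ⇒  (21.9+17.2+26.6 − 3φ)·1 = 31.7
φ = (65.70 − 31.7/1) / 3 = 11.33 mm/h.

φ ≈ 11.33 mm/h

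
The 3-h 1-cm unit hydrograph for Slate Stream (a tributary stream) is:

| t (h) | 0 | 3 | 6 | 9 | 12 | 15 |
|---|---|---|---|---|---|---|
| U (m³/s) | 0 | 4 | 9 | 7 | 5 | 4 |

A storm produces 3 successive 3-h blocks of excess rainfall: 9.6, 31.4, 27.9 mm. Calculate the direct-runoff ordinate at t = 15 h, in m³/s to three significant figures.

Q ≈ 39.1 m³/s

By discrete convolution, Q_j = Σ (P_i / 10 mm) · U_{j−i}.
At t = 15 h (j=5): Q = (9.6/10)·4 + (31.4/10)·5 + (27.9/10)·7 = 39.1 m³/s.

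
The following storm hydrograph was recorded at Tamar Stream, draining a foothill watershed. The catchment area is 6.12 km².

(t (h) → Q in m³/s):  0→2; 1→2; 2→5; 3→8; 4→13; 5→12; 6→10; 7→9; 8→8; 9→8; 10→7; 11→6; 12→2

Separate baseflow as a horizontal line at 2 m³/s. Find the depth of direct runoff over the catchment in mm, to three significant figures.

d ≈ 38.8 mm

Direct runoff: 0.0, 0.0, 3.0, 6.0, 11.0, 10.0, 8.0, 7.0, 6.0, 6.0, 5.0, 4.0, 0.0 m³/s; ΣQ_DR = 66.00 m³/s.
V = ΣQ_DR · Δt = 66.00 × 3600 s = 2.376 × 10^5 m³.
Over A = 6.12 km², depth = V / A = 38.8 mm.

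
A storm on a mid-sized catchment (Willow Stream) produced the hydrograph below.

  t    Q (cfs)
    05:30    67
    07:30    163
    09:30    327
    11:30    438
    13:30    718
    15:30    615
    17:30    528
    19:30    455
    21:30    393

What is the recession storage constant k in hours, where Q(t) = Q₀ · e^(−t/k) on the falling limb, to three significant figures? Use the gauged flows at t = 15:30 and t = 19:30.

On the falling limb, Q drops from 615 to 455 cfs between t = 15:30 and t = 19:30 (Δt = 4 h).
k = −Δt / ln(Q₂/Q₁) = −4 / ln(455/615) = 13.3 h.

k ≈ 13.3 h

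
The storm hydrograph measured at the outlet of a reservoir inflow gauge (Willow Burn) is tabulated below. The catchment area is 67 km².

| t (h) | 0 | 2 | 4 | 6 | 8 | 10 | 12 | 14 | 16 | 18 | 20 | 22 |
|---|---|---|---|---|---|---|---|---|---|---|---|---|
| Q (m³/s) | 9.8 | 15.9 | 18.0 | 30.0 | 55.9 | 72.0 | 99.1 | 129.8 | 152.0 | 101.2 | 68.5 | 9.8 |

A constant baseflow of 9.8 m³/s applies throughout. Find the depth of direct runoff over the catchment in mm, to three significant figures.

d ≈ 69.2 mm

Direct runoff: 0.0, 6.1, 8.2, 20.2, 46.1, 62.2, 89.3, 120.0, 142.2, 91.4, 58.7, 0.0 m³/s; ΣQ_DR = 644.4 m³/s.
V = ΣQ_DR · Δt = 644.4 × 7200 s = 4.640 × 10^6 m³.
Over A = 67 km², depth = V / A = 69.2 mm.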